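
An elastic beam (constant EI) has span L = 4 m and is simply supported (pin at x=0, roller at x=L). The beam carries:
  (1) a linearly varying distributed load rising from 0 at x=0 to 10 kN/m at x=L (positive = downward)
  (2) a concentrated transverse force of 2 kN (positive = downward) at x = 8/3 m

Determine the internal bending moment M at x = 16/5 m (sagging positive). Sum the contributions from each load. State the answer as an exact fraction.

M(16/5) = 656/75 kN·m

Load 1 — triangular load w₀=10 kN/m (0→w₀ over full span):
  M_1 = w₀Lx/6 - w₀x³/(6L) = 10·4·(16/5)/6 - 10·(16/5)³/(6·4) = 192/25 kN·m
Load 2 — point force P=2 kN at a=8/3 m (b=L-a=4/3):
  M_2 = Pa(L-x)/L  [x>a] = 2·(8/3)·(4-(16/5))/4 = 16/15 kN·m
Superposition: M = Σ M_i = 656/75 kN·m ≈ 8.746667 kN·m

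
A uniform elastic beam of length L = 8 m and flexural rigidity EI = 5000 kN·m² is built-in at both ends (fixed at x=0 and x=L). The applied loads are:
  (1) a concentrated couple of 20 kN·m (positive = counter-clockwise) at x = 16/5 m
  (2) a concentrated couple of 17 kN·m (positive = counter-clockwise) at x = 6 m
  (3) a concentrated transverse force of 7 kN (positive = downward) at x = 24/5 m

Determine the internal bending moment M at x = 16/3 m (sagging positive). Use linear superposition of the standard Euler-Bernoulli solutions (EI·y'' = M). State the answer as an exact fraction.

Load 1 — applied couple M₀=20 kN·m at a=16/5 m (b=L-a=24/5):
  M_1 = R_Ax - M_A - M₀  [x>a] with R_A=18/5, M_A=12/5 = (18/5)·(16/3) - (12/5) - 20 = -16/5 kN·m
Load 2 — applied couple M₀=17 kN·m at a=6 m (b=L-a=2):
  M_2 = R_Ax - M_A  [x≤a] with R_A=153/64, M_A=85/16 = (153/64)·(16/3) - (85/16) = 119/16 kN·m
Load 3 — point force P=7 kN at a=24/5 m (b=L-a=16/5):
  M_3 = Pa²(a+3b)(L-x)/L³ - Pa²b/L²  [x>a] = 7·(24/5)²·((24/5)+3·(16/5))·(8-(16/3))/8³ - 7·(24/5)²·(16/5)/8² = 504/125 kN·m
Superposition: M = Σ M_i = 16539/2000 kN·m ≈ 8.269500 kN·m

M(16/3) = 16539/2000 kN·m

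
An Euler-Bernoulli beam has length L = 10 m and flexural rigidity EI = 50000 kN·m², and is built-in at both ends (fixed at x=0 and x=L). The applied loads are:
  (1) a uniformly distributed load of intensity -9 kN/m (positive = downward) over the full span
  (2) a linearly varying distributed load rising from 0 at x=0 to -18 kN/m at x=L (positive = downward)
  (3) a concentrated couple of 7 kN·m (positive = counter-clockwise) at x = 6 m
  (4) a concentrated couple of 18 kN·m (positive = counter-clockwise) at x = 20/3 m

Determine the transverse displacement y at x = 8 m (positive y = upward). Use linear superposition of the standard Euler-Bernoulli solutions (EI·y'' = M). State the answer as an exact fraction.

y(8) = 12541/3125000 m

Load 1 — uniform load w=-9 kN/m over full span:
  y_1 = -wx²(L-x)²/(24EI) = -(-9)·8²·(10-8)²/(24·50000) = 6/3125 m
Load 2 — triangular load w₀=-18 kN/m (0→w₀ over full span):
  y_2 = -w₀x²(L-x)²(x+2L)/(120LEI) = -(-18)·8²·(10-8)²·(8+2·10)/(120·10·50000) = 168/78125 m
Load 3 — applied couple M₀=7 kN·m at a=6 m (b=L-a=4):
  y_3 = (R_Ax³/6 - M_Ax²/2 - M₀(x-a)²/2)/EI  [x>a] with R_A=126/125, M_A=56/25 = ((126/125)·8³/6 - (56/25)·8²/2 - 7·(8-6)²/2)/50000 = 21/3125000 m
Load 4 — applied couple M₀=18 kN·m at a=20/3 m (b=L-a=10/3):
  y_4 = (R_Ax³/6 - M_Ax²/2 - M₀(x-a)²/2)/EI  [x>a] with R_A=12/5, M_A=6 = ((12/5)·8³/6 - 6·8²/2 - 18·(8-(20/3))²/2)/50000 = -1/15625 m
Superposition: y = Σ y_i = 12541/3125000 m ≈ 0.004013 m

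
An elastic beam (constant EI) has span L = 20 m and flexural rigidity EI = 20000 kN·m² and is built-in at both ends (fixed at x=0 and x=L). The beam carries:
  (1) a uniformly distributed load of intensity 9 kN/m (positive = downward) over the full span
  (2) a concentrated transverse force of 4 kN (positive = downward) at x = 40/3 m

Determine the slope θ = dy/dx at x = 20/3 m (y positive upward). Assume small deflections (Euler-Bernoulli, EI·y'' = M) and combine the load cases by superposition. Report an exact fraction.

Load 1 — uniform load w=9 kN/m over full span:
  θ_1 = -wx(L-x)(L-2x)/(12EI) = -9·(20/3)·(20-(20/3))·(20-2·(20/3))/(12·20000) = -1/45 rad
Load 2 — point force P=4 kN at a=40/3 m (b=L-a=20/3):
  θ_2 = -Pb²x(2aL-(3a+b)x)/(2L³EI)  [x≤a] = -4·(20/3)²·(20/3)·(2·(40/3)·20-(3·(40/3)+(20/3))·(20/3))/(2·20³·20000) = -1/1215 rad
Superposition: θ = Σ θ_i = -28/1215 rad ≈ -0.023045 rad

θ(20/3) = -28/1215 rad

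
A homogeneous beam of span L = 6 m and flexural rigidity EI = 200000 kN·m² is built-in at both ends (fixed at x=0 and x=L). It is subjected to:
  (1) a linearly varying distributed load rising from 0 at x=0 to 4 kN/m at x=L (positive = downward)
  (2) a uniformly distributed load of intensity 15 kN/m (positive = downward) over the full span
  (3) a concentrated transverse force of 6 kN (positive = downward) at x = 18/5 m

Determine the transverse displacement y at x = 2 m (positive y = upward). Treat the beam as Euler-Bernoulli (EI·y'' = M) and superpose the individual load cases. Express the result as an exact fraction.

Load 1 — triangular load w₀=4 kN/m (0→w₀ over full span):
  y_1 = -w₀x²(L-x)²(x+2L)/(120LEI) = -4·2²·(6-2)²·(2+2·6)/(120·6·200000) = -7/281250 m
Load 2 — uniform load w=15 kN/m over full span:
  y_2 = -wx²(L-x)²/(24EI) = -15·2²·(6-2)²/(24·200000) = -1/5000 m
Load 3 — point force P=6 kN at a=18/5 m (b=L-a=12/5):
  y_3 = -Pb²x²(3aL-(3a+b)x)/(6L³EI)  [x≤a] = -6·(12/5)²·2²·(3·(18/5)·6-(3·(18/5)+(12/5))·2)/(6·6³·200000) = -8/390625 m
Superposition: y = Σ y_i = -6901/28125000 m ≈ -0.000245 m

y(2) = -6901/28125000 m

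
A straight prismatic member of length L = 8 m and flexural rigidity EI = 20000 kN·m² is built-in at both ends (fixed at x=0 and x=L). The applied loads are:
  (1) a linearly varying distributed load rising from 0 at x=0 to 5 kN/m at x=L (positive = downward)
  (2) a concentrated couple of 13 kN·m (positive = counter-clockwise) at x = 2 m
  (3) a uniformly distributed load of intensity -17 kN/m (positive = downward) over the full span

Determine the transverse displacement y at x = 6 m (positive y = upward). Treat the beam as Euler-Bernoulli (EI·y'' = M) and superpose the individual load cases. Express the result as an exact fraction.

y(6) = 1459/320000 m

Load 1 — triangular load w₀=5 kN/m (0→w₀ over full span):
  y_1 = -w₀x²(L-x)²(x+2L)/(120LEI) = -5·6²·(8-6)²·(6+2·8)/(120·8·20000) = -33/40000 m
Load 2 — applied couple M₀=13 kN·m at a=2 m (b=L-a=6):
  y_2 = (R_Ax³/6 - M_Ax²/2 - M₀(x-a)²/2)/EI  [x>a] with R_A=117/64, M_A=-39/16 = ((117/64)·6³/6 - (-39/16)·6²/2 - 13·(6-2)²/2)/20000 = 91/320000 m
Load 3 — uniform load w=-17 kN/m over full span:
  y_3 = -wx²(L-x)²/(24EI) = -(-17)·6²·(8-6)²/(24·20000) = 51/10000 m
Superposition: y = Σ y_i = 1459/320000 m ≈ 0.004559 m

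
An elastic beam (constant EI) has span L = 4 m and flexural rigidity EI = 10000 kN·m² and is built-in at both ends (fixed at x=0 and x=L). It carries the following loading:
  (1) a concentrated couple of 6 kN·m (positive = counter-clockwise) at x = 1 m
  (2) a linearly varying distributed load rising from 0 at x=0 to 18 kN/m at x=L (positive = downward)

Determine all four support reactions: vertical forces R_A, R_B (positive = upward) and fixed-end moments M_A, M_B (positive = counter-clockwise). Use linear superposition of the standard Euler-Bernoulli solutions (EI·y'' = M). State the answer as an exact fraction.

R_A = 999/80 kN, M_A = 339/40 kN·m, R_B = 1881/80 kN, M_B = -501/40 kN·m

Load 1 — applied couple M₀=6 kN·m at a=1 m (b=L-a=3):
  R_A = 6M₀ab/L³ = 6·6·1·3/4³ = 27/16 kN
  M_A = M₀b(2a-b)/L² = 6·3·(2·1-3)/4² = -9/8 kN·m
  R_B = -6M₀ab/L³ = -6·6·1·3/4³ = -27/16 kN
  M_B = M₀a(2b-a)/L² = 6·1·(2·3-1)/4² = 15/8 kN·m
Load 2 — triangular load w₀=18 kN/m (0→w₀ over full span):
  R_A = 3w₀L/20 = 3·18·4/20 = 54/5 kN
  M_A = w₀L²/30 = 18·4²/30 = 48/5 kN·m
  R_B = 7w₀L/20 = 7·18·4/20 = 126/5 kN
  M_B = -w₀L²/20 = -18·4²/20 = -72/5 kN·m
Superposition: R_A = 999/80 kN, M_A = 339/40 kN·m, R_B = 1881/80 kN, M_B = -501/40 kN·m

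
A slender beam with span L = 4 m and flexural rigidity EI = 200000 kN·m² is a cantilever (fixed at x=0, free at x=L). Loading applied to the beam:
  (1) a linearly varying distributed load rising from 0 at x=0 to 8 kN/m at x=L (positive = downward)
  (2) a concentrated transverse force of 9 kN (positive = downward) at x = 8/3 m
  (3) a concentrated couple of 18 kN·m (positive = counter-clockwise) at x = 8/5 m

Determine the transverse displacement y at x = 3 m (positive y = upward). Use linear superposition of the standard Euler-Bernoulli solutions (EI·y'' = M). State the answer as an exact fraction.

y(3) = -115421/180000000 m

Load 1 — triangular load w₀=8 kN/m (0→w₀ over full span):
  y_1 = (w₀Lx³/12-w₀L²x²/6-w₀x⁵/(120L))/EI = (8·4·3³/12-8·4²·3²/6-8·3⁵/(120·4))/200000 = -2481/4000000 m
Load 2 — point force P=9 kN at a=8/3 m (b=L-a=4/3):
  y_2 = -Pa²(3x-a)/(6EI)  [x>a] = -9·(8/3)²·(3·3-(8/3))/(6·200000) = -19/56250 m
Load 3 — applied couple M₀=18 kN·m at a=8/5 m (b=L-a=12/5):
  y_3 = M₀a(2x-a)/(2EI)  [x>a] = 18·(8/5)·(2·3-(8/5))/(2·200000) = 99/312500 m
Superposition: y = Σ y_i = -115421/180000000 m ≈ -0.000641 m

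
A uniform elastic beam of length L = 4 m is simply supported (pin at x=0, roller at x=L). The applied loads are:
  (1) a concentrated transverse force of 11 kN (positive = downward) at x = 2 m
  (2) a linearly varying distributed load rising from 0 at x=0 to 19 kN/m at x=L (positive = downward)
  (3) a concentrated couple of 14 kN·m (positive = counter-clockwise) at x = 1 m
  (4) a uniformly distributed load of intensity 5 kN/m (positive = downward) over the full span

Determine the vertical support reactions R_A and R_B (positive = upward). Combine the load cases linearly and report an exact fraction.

Load 1 — point force P=11 kN at a=2 m (b=L-a=2):
  R_A = Pb/L = 11·2/4 = 11/2 kN
  R_B = Pa/L = 11·2/4 = 11/2 kN
Load 2 — triangular load w₀=19 kN/m (0→w₀ over full span):
  R_A = w₀L/6 = 19·4/6 = 38/3 kN
  R_B = w₀L/3 = 19·4/3 = 76/3 kN
Load 3 — applied couple M₀=14 kN·m at a=1 m (b=L-a=3):
  R_A = M₀/L = 14/4 = 7/2 kN
  R_B = -M₀/L = -14/4 = -7/2 kN
Load 4 — uniform load w=5 kN/m over full span:
  R_A = wL/2 = 5·4/2 = 10 kN
  R_B = wL/2 = 5·4/2 = 10 kN
Superposition: R_A = 95/3 kN, R_B = 112/3 kN

R_A = 95/3 kN, R_B = 112/3 kN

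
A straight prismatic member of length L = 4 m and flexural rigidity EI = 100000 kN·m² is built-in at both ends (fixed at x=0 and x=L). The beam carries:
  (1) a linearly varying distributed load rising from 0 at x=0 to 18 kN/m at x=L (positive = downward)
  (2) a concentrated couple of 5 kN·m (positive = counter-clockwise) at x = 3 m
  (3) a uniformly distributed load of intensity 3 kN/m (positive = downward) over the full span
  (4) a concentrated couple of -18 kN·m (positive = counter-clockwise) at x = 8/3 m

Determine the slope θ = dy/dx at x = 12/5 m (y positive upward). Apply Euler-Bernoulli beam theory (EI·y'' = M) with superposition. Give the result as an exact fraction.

θ(12/5) = 39/125000000 rad

Load 1 — triangular load w₀=18 kN/m (0→w₀ over full span):
  θ_1 = -w₀(2x(L-x)(L-2x)(x+2L)+x²(L-x)²)/(120LEI) = -18·(2·(12/5)·(4-(12/5))·(4-2·(12/5))·((12/5)+2·4)+(12/5)²·(4-(12/5))²)/(120·4·100000) = 36/1953125 rad
Load 2 — applied couple M₀=5 kN·m at a=3 m (b=L-a=1):
  θ_2 = (R_Ax²/2 - M_Ax)/EI  [x≤a] with R_A=45/32, M_A=25/16 = ((45/32)·(12/5)²/2 - (25/16)·(12/5))/100000 = 3/1000000 rad
Load 3 — uniform load w=3 kN/m over full span:
  θ_3 = -wx(L-x)(L-2x)/(12EI) = -3·(12/5)·(4-(12/5))·(4-2·(12/5))/(12·100000) = 3/390625 rad
Load 4 — applied couple M₀=-18 kN·m at a=8/3 m (b=L-a=4/3):
  θ_4 = (R_Ax²/2 - M_Ax)/EI  [x≤a] with R_A=-6, M_A=-6 = ((-6)·(12/5)²/2 - (-6)·(12/5))/100000 = -9/312500 rad
Superposition: θ = Σ θ_i = 39/125000000 rad ≈ 0.000000 rad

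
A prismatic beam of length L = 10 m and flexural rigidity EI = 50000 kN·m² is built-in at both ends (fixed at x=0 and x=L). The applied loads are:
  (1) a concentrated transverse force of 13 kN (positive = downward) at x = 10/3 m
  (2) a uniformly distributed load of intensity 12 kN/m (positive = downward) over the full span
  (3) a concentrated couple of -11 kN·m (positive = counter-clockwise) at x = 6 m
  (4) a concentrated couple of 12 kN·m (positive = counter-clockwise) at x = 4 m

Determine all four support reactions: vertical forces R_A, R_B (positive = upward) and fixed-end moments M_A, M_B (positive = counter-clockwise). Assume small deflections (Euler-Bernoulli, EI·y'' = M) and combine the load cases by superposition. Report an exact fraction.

R_A = 235486/3375 kN, M_A = 79096/675 kN·m, R_B = 213389/3375 kN, M_B = -72299/675 kN·m

Load 1 — point force P=13 kN at a=10/3 m (b=L-a=20/3):
  R_A = Pb²(3a+b)/L³ = 13·(20/3)²·(3·(10/3)+(20/3))/10³ = 260/27 kN
  M_A = Pab²/L² = 13·(10/3)·(20/3)²/10² = 520/27 kN·m
  R_B = Pa²(a+3b)/L³ = 13·(10/3)²·((10/3)+3·(20/3))/10³ = 91/27 kN
  M_B = -Pa²b/L² = -13·(10/3)²·(20/3)/10² = -260/27 kN·m
Load 2 — uniform load w=12 kN/m over full span:
  R_A = wL/2 = 12·10/2 = 60 kN
  M_A = wL²/12 = 12·10²/12 = 100 kN·m
  R_B = wL/2 = 12·10/2 = 60 kN
  M_B = -wL²/12 = -12·10²/12 = -100 kN·m
Load 3 — applied couple M₀=-11 kN·m at a=6 m (b=L-a=4):
  R_A = 6M₀ab/L³ = 6·(-11)·6·4/10³ = -198/125 kN
  M_A = M₀b(2a-b)/L² = (-11)·4·(2·6-4)/10² = -88/25 kN·m
  R_B = -6M₀ab/L³ = -6·(-11)·6·4/10³ = 198/125 kN
  M_B = M₀a(2b-a)/L² = (-11)·6·(2·4-6)/10² = -33/25 kN·m
Load 4 — applied couple M₀=12 kN·m at a=4 m (b=L-a=6):
  R_A = 6M₀ab/L³ = 6·12·4·6/10³ = 216/125 kN
  M_A = M₀b(2a-b)/L² = 12·6·(2·4-6)/10² = 36/25 kN·m
  R_B = -6M₀ab/L³ = -6·12·4·6/10³ = -216/125 kN
  M_B = M₀a(2b-a)/L² = 12·4·(2·6-4)/10² = 96/25 kN·m
Superposition: R_A = 235486/3375 kN, M_A = 79096/675 kN·m, R_B = 213389/3375 kN, M_B = -72299/675 kN·m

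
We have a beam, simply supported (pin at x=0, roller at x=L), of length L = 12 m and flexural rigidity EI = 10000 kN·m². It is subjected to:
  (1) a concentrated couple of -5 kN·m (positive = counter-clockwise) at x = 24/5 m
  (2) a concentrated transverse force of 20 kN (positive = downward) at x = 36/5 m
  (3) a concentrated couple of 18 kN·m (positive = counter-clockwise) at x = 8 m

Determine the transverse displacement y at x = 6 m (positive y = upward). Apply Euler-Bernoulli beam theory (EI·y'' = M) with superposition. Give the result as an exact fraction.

Load 1 — applied couple M₀=-5 kN·m at a=24/5 m (b=L-a=36/5):
  y_1 = (M₀x³/(6L)-M₀(x-a)²/2+C₁x)/EI  [x>a] with C₁=M₀(3b²-L²)/(6L)=-4/5 = ((-5)·6³/(6·12)-(-5)·(6-(24/5))²/2+(-4/5)·6)/10000 = -81/50000 m
Load 2 — point force P=20 kN at a=36/5 m (b=L-a=24/5):
  y_2 = -Pbx(L²-b²-x²)/(6LEI)  [x≤a] = -20·(24/5)·6·(12²-(24/5)²-6²)/(6·12·10000) = -1062/15625 m
Load 3 — applied couple M₀=18 kN·m at a=8 m (b=L-a=4):
  y_3 = (M₀x³/(6L)+C₁x)/EI  [x≤a] with C₁=M₀(3b²-L²)/(6L)=-24 = (18·6³/(6·12)+(-24)·6)/10000 = -9/1000 m
Superposition: y = Σ y_i = -19647/250000 m ≈ -0.078588 m

y(6) = -19647/250000 m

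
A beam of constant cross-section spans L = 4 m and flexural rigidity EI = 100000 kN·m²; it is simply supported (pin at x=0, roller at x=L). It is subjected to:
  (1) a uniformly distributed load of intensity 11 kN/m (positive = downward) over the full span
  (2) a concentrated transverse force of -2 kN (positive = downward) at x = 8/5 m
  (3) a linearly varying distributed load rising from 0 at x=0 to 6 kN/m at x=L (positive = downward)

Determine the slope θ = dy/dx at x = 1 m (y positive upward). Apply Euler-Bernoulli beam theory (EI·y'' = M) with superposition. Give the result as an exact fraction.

Load 1 — uniform load w=11 kN/m over full span:
  θ_1 = -w(L³-6Lx²+4x³)/(24EI) = -11·(4³-6·4·1²+4·1³)/(24·100000) = -121/600000 rad
Load 2 — point force P=-2 kN at a=8/5 m (b=L-a=12/5):
  θ_2 = -Pb(L²-b²-3x²)/(6LEI)  [x≤a] = -(-2)·(12/5)·(4²-(12/5)²-3·1²)/(6·4·100000) = 181/12500000 rad
Load 3 — triangular load w₀=6 kN/m (0→w₀ over full span):
  θ_3 = -w₀(7L⁴-30L²x²+15x⁴)/(360LEI) = -6·(7·4⁴-30·4²·1²+15·1⁴)/(360·4·100000) = -1327/24000000 rad
Superposition: θ = Σ θ_i = -145487/600000000 rad ≈ -0.000242 rad

θ(1) = -145487/600000000 rad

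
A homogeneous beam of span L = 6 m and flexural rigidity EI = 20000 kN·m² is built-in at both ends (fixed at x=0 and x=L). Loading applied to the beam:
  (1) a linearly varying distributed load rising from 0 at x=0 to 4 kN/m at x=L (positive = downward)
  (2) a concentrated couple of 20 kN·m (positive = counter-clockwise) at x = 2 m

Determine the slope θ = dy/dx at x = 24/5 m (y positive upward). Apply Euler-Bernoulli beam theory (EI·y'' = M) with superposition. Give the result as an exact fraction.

θ(24/5) = -87/1562500 rad

Load 1 — triangular load w₀=4 kN/m (0→w₀ over full span):
  θ_1 = -w₀(2x(L-x)(L-2x)(x+2L)+x²(L-x)²)/(120LEI) = -4·(2·(24/5)·(6-(24/5))·(6-2·(24/5))·((24/5)+2·6)+(24/5)²·(6-(24/5))²)/(120·6·20000) = 72/390625 rad
Load 2 — applied couple M₀=20 kN·m at a=2 m (b=L-a=4):
  θ_2 = (R_Ax²/2 - M_Ax - M₀(x-a))/EI  [x>a] with R_A=40/9, M_A=0 = ((40/9)·(24/5)²/2 - 0·(24/5) - 20·((24/5)-2))/20000 = -3/12500 rad
Superposition: θ = Σ θ_i = -87/1562500 rad ≈ -0.000056 rad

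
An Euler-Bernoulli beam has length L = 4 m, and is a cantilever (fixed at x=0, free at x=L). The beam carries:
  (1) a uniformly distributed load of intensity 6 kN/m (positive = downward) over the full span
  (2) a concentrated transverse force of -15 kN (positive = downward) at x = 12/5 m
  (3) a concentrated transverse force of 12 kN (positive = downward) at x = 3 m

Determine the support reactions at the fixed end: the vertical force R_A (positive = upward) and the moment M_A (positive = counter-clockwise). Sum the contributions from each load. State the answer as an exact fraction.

Load 1 — uniform load w=6 kN/m over full span:
  R_A = wL = 6·4 = 24 kN
  M_A = wL²/2 = 6·4²/2 = 48 kN·m
Load 2 — point force P=-15 kN at a=12/5 m (b=L-a=8/5):
  R_A = P = (-15) = -15 kN
  M_A = Pa = (-15)·(12/5) = -36 kN·m
Load 3 — point force P=12 kN at a=3 m (b=L-a=1):
  R_A = P = 12 kN
  M_A = Pa = 12·3 = 36 kN·m
Superposition: R_A = 21 kN, M_A = 48 kN·m

R_A = 21 kN, M_A = 48 kN·m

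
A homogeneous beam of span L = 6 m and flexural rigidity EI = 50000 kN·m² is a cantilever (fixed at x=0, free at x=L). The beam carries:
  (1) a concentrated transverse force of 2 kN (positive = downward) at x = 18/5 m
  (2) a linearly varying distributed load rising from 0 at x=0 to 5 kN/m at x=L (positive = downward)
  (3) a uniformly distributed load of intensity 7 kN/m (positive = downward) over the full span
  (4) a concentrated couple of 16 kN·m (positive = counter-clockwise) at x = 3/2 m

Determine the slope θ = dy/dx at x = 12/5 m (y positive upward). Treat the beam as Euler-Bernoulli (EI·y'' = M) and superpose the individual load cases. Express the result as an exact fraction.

θ(12/5) = -897/156250 rad

Load 1 — point force P=2 kN at a=18/5 m (b=L-a=12/5):
  θ_1 = -Px(2a-x)/(2EI)  [x≤a] = -2·(12/5)·(2·(18/5)-(12/5))/(2·50000) = -18/78125 rad
Load 2 — triangular load w₀=5 kN/m (0→w₀ over full span):
  θ_2 = (w₀Lx²/4-w₀L²x/3-w₀x⁴/(24L))/EI = (5·6·(12/5)²/4-5·6²·(12/5)/3-5·(12/5)⁴/(24·6))/50000 = -1593/781250 rad
Load 3 — uniform load w=7 kN/m over full span:
  θ_3 = -wx(x²-3Lx+3L²)/(6EI) = -7·(12/5)·((12/5)²-3·6·(12/5)+3·6²)/(6·50000) = -3087/781250 rad
Load 4 — applied couple M₀=16 kN·m at a=3/2 m (b=L-a=9/2):
  θ_4 = M₀a/EI  [x>a] = 16·(3/2)/50000 = 3/6250 rad
Superposition: θ = Σ θ_i = -897/156250 rad ≈ -0.005741 rad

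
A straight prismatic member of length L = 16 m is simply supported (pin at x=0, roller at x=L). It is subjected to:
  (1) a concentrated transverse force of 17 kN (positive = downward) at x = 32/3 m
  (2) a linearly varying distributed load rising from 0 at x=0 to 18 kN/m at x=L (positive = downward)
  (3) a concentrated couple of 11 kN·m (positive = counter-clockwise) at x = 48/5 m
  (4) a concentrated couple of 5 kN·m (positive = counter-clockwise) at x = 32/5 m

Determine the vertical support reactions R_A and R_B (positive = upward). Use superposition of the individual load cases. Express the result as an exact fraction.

Load 1 — point force P=17 kN at a=32/3 m (b=L-a=16/3):
  R_A = Pb/L = 17·(16/3)/16 = 17/3 kN
  R_B = Pa/L = 17·(32/3)/16 = 34/3 kN
Load 2 — triangular load w₀=18 kN/m (0→w₀ over full span):
  R_A = w₀L/6 = 18·16/6 = 48 kN
  R_B = w₀L/3 = 18·16/3 = 96 kN
Load 3 — applied couple M₀=11 kN·m at a=48/5 m (b=L-a=32/5):
  R_A = M₀/L = 11/16 kN
  R_B = -M₀/L = -11/16 kN
Load 4 — applied couple M₀=5 kN·m at a=32/5 m (b=L-a=48/5):
  R_A = M₀/L = 5/16 kN
  R_B = -M₀/L = -5/16 kN
Superposition: R_A = 164/3 kN, R_B = 319/3 kN

R_A = 164/3 kN, R_B = 319/3 kN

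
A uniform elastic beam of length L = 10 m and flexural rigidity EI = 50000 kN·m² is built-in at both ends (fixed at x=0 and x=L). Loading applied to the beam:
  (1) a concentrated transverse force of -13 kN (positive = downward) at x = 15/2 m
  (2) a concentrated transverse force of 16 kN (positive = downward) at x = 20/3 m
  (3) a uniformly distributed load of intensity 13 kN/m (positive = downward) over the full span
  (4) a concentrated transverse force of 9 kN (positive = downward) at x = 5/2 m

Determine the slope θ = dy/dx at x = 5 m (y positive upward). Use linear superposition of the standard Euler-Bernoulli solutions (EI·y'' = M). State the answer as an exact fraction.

Load 1 — point force P=-13 kN at a=15/2 m (b=L-a=5/2):
  θ_1 = -Pb²x(2aL-(3a+b)x)/(2L³EI)  [x≤a] = -(-13)·(5/2)²·5·(2·(15/2)·10-(3·(15/2)+(5/2))·5)/(2·10³·50000) = 13/128000 rad
Load 2 — point force P=16 kN at a=20/3 m (b=L-a=10/3):
  θ_2 = -Pb²x(2aL-(3a+b)x)/(2L³EI)  [x≤a] = -16·(10/3)²·5·(2·(20/3)·10-(3·(20/3)+(10/3))·5)/(2·10³·50000) = -1/6750 rad
Load 3 — uniform load w=13 kN/m over full span:
  θ_3 = -wx(L-x)(L-2x)/(12EI) = -13·5·(10-5)·(10-2·5)/(12·50000) = 0 rad
Load 4 — point force P=9 kN at a=5/2 m (b=L-a=15/2):
  θ_4 = Pa²(L-x)(2bL-(3b+a)(L-x))/(2L³EI)  [x>a] = 9·(5/2)²·(10-5)·(2·(15/2)·10-(3·(15/2)+(5/2))·(10-5))/(2·10³·50000) = 9/128000 rad
Superposition: θ = Σ θ_i = 41/1728000 rad ≈ 0.000024 rad

θ(5) = 41/1728000 rad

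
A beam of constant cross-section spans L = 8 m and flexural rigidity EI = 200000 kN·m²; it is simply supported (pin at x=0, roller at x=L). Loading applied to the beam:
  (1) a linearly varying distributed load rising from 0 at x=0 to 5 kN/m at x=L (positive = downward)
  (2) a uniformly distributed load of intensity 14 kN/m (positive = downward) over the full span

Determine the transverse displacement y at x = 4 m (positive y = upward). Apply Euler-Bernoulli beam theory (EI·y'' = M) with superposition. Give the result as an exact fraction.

Load 1 — triangular load w₀=5 kN/m (0→w₀ over full span):
  y_1 = -w₀x(7L⁴-10L²x²+3x⁴)/(360LEI) = -5·4·(7·8⁴-10·8²·4²+3·4⁴)/(360·8·200000) = -1/1500 m
Load 2 — uniform load w=14 kN/m over full span:
  y_2 = -wx(L³-2Lx²+x³)/(24EI) = -14·4·(8³-2·8·4²+4³)/(24·200000) = -7/1875 m
Superposition: y = Σ y_i = -11/2500 m ≈ -0.004400 m

y(4) = -11/2500 m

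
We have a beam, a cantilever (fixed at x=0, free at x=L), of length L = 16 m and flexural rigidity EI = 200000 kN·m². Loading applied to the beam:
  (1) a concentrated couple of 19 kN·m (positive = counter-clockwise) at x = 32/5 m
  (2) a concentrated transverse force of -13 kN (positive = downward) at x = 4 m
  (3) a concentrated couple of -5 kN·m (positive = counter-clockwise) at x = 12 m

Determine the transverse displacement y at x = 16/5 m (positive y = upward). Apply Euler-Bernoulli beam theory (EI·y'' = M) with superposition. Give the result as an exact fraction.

y(16/5) = 1564/1171875 m

Load 1 — applied couple M₀=19 kN·m at a=32/5 m (b=L-a=48/5):
  y_1 = M₀x²/(2EI)  [x≤a] = 19·(16/5)²/(2·200000) = 38/78125 m
Load 2 — point force P=-13 kN at a=4 m (b=L-a=12):
  y_2 = -Px²(3a-x)/(6EI)  [x≤a] = -(-13)·(16/5)²·(3·4-(16/5))/(6·200000) = 1144/1171875 m
Load 3 — applied couple M₀=-5 kN·m at a=12 m (b=L-a=4):
  y_3 = M₀x²/(2EI)  [x≤a] = (-5)·(16/5)²/(2·200000) = -2/15625 m
Superposition: y = Σ y_i = 1564/1171875 m ≈ 0.001335 m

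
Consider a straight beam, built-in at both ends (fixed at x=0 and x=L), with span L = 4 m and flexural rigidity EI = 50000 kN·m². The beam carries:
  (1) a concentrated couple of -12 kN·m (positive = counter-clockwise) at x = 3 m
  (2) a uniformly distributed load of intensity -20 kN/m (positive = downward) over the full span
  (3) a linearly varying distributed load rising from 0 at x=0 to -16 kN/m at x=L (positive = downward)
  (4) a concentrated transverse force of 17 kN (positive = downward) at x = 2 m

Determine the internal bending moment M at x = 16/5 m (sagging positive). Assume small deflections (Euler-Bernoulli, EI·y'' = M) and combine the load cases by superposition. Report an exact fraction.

M(16/5) = 5963/1500 kN·m

Load 1 — applied couple M₀=-12 kN·m at a=3 m (b=L-a=1):
  M_1 = R_Ax - M_A - M₀  [x>a] with R_A=-27/8, M_A=-15/4 = (-27/8)·(16/5) - (-15/4) - (-12) = 99/20 kN·m
Load 2 — uniform load w=-20 kN/m over full span:
  M_2 = wLx/2 - wL²/12 - wx²/2 = (-20)·4·(16/5)/2 - (-20)·4²/12 - (-20)·(16/5)²/2 = 16/15 kN·m
Load 3 — triangular load w₀=-16 kN/m (0→w₀ over full span):
  M_3 = 3w₀Lx/20 - w₀L²/30 - w₀x³/(6L) = 3·(-16)·4·(16/5)/20 - (-16)·4²/30 - (-16)·(16/5)³/(6·4) = -128/375 kN·m
Load 4 — point force P=17 kN at a=2 m (b=L-a=2):
  M_4 = Pa²(a+3b)(L-x)/L³ - Pa²b/L²  [x>a] = 17·2²·(2+3·2)·(4-(16/5))/4³ - 17·2²·2/4² = -17/10 kN·m
Superposition: M = Σ M_i = 5963/1500 kN·m ≈ 3.975333 kN·m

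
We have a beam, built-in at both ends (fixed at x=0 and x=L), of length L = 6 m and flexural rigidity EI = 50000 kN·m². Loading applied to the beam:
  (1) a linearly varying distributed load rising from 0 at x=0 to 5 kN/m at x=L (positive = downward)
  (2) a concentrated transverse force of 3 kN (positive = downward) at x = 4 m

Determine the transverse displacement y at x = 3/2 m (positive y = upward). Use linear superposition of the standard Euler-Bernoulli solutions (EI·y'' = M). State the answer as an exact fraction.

y(3/2) = -2731/25600000 m

Load 1 — triangular load w₀=5 kN/m (0→w₀ over full span):
  y_1 = -w₀x²(L-x)²(x+2L)/(120LEI) = -5·(3/2)²·(6-(3/2))²·((3/2)+2·6)/(120·6·50000) = -2187/25600000 m
Load 2 — point force P=3 kN at a=4 m (b=L-a=2):
  y_2 = -Pb²x²(3aL-(3a+b)x)/(6L³EI)  [x≤a] = -3·2²·(3/2)²·(3·4·6-(3·4+2)·(3/2))/(6·6³·50000) = -17/800000 m
Superposition: y = Σ y_i = -2731/25600000 m ≈ -0.000107 m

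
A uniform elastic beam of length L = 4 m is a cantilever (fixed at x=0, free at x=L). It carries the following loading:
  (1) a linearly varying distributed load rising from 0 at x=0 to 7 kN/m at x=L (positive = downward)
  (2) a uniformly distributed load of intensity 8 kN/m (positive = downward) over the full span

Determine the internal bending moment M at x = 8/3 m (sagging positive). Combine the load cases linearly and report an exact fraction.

Load 1 — triangular load w₀=7 kN/m (0→w₀ over full span):
  M_1 = w₀Lx/2 - w₀L²/3 - w₀x³/(6L) = 7·4·(8/3)/2 - 7·4²/3 - 7·(8/3)³/(6·4) = -448/81 kN·m
Load 2 — uniform load w=8 kN/m over full span:
  M_2 = -w(L-x)²/2 = -8·(4-(8/3))²/2 = -64/9 kN·m
Superposition: M = Σ M_i = -1024/81 kN·m ≈ -12.641975 kN·m

M(8/3) = -1024/81 kN·m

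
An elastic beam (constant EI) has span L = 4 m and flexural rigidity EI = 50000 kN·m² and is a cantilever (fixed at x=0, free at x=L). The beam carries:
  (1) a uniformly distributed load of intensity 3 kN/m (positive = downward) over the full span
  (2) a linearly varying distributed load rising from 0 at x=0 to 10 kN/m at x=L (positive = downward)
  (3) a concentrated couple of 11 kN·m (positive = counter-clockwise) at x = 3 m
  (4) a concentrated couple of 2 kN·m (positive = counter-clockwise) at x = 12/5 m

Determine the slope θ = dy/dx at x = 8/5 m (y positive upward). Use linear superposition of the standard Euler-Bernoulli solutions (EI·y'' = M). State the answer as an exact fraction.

Load 1 — uniform load w=3 kN/m over full span:
  θ_1 = -wx(x²-3Lx+3L²)/(6EI) = -3·(8/5)·((8/5)²-3·4·(8/5)+3·4²)/(6·50000) = -196/390625 rad
Load 2 — triangular load w₀=10 kN/m (0→w₀ over full span):
  θ_2 = (w₀Lx²/4-w₀L²x/3-w₀x⁴/(24L))/EI = (10·4·(8/5)²/4-10·4²·(8/5)/3-10·(8/5)⁴/(24·4))/50000 = -472/390625 rad
Load 3 — applied couple M₀=11 kN·m at a=3 m (b=L-a=1):
  θ_3 = M₀x/EI  [x≤a] = 11·(8/5)/50000 = 11/31250 rad
Load 4 — applied couple M₀=2 kN·m at a=12/5 m (b=L-a=8/5):
  θ_4 = M₀x/EI  [x≤a] = 2·(8/5)/50000 = 1/15625 rad
Superposition: θ = Σ θ_i = -1011/781250 rad ≈ -0.001294 rad

θ(8/5) = -1011/781250 rad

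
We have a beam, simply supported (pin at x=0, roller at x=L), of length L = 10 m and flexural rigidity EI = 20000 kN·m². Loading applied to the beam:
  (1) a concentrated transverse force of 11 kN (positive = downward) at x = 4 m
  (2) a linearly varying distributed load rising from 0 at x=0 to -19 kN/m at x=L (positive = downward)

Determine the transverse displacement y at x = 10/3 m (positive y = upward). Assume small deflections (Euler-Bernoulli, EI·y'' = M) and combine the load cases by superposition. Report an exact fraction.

Load 1 — point force P=11 kN at a=4 m (b=L-a=6):
  y_1 = -Pbx(L²-b²-x²)/(6LEI)  [x≤a] = -11·6·(10/3)·(10²-6²-(10/3)²)/(6·10·20000) = -1309/135000 m
Load 2 — triangular load w₀=-19 kN/m (0→w₀ over full span):
  y_2 = -w₀x(7L⁴-10L²x²+3x⁴)/(360LEI) = -(-19)·(10/3)·(7·10⁴-10·10²·(10/3)²+3·(10/3)⁴)/(360·10·20000) = 38/729 m
Superposition: y = Σ y_i = 154657/3645000 m ≈ 0.042430 m

y(10/3) = 154657/3645000 m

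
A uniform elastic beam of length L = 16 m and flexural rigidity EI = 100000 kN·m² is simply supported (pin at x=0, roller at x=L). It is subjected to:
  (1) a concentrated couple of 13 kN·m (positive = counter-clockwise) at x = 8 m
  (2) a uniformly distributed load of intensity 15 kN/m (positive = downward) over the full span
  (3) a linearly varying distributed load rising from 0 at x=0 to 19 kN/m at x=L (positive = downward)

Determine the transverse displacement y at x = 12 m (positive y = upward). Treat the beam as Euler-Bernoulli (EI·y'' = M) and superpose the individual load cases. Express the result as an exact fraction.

y(12) = -4537/30000 m

Load 1 — applied couple M₀=13 kN·m at a=8 m (b=L-a=8):
  y_1 = (M₀x³/(6L)-M₀(x-a)²/2+C₁x)/EI  [x>a] with C₁=M₀(3b²-L²)/(6L)=-26/3 = (13·12³/(6·16)-13·(12-8)²/2+(-26/3)·12)/100000 = 13/50000 m
Load 2 — uniform load w=15 kN/m over full span:
  y_2 = -wx(L³-2Lx²+x³)/(24EI) = -15·12·(16³-2·16·12²+12³)/(24·100000) = -57/625 m
Load 3 — triangular load w₀=19 kN/m (0→w₀ over full span):
  y_3 = -w₀x(7L⁴-10L²x²+3x⁴)/(360LEI) = -19·12·(7·16⁴-10·16²·12²+3·12⁴)/(360·16·100000) = -2261/37500 m
Superposition: y = Σ y_i = -4537/30000 m ≈ -0.151233 m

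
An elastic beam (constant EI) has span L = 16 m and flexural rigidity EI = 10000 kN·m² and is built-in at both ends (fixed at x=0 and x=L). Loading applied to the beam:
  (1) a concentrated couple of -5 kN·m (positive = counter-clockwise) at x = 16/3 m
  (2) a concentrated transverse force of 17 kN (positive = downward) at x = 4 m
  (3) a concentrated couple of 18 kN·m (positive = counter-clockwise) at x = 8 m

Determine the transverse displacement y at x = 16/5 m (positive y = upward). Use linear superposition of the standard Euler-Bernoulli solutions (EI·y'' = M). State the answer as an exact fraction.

y(16/5) = -9394/703125 m

Load 1 — applied couple M₀=-5 kN·m at a=16/3 m (b=L-a=32/3):
  y_1 = (R_Ax³/6 - M_Ax²/2)/EI  [x≤a] with R_A=-5/12, M_A=0 = ((-5/12)·(16/5)³/6 - 0·(16/5)²/2)/10000 = -32/140625 m
Load 2 — point force P=17 kN at a=4 m (b=L-a=12):
  y_2 = -Pb²x²(3aL-(3a+b)x)/(6L³EI)  [x≤a] = -17·12²·(16/5)²·(3·4·16-(3·4+12)·(16/5))/(6·16³·10000) = -918/78125 m
Load 3 — applied couple M₀=18 kN·m at a=8 m (b=L-a=8):
  y_3 = (R_Ax³/6 - M_Ax²/2)/EI  [x≤a] with R_A=27/16, M_A=9/2 = ((27/16)·(16/5)³/6 - (9/2)·(16/5)²/2)/10000 = -108/78125 m
Superposition: y = Σ y_i = -9394/703125 m ≈ -0.013360 m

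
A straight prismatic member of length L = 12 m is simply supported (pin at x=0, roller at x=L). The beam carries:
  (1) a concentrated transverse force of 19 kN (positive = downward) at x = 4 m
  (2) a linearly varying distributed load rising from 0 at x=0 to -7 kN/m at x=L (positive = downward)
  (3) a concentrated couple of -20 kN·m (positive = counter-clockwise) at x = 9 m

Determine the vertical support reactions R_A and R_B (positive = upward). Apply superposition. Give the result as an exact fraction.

R_A = -3 kN, R_B = -20 kN

Load 1 — point force P=19 kN at a=4 m (b=L-a=8):
  R_A = Pb/L = 19·8/12 = 38/3 kN
  R_B = Pa/L = 19·4/12 = 19/3 kN
Load 2 — triangular load w₀=-7 kN/m (0→w₀ over full span):
  R_A = w₀L/6 = (-7)·12/6 = -14 kN
  R_B = w₀L/3 = (-7)·12/3 = -28 kN
Load 3 — applied couple M₀=-20 kN·m at a=9 m (b=L-a=3):
  R_A = M₀/L = (-20)/12 = -5/3 kN
  R_B = -M₀/L = -(-20)/12 = 5/3 kN
Superposition: R_A = -3 kN, R_B = -20 kN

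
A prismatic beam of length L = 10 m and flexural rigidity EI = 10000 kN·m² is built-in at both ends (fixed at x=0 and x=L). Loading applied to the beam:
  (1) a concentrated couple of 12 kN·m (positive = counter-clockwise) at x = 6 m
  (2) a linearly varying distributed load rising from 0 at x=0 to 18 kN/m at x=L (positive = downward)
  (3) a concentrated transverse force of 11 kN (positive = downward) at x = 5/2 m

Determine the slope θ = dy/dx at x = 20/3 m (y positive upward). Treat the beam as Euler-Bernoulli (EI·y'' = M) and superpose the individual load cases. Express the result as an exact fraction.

Load 1 — applied couple M₀=12 kN·m at a=6 m (b=L-a=4):
  θ_1 = (R_Ax²/2 - M_Ax - M₀(x-a))/EI  [x>a] with R_A=216/125, M_A=96/25 = ((216/125)·(20/3)²/2 - (96/25)·(20/3) - 12·((20/3)-6))/10000 = 3/6250 rad
Load 2 — triangular load w₀=18 kN/m (0→w₀ over full span):
  θ_2 = -w₀(2x(L-x)(L-2x)(x+2L)+x²(L-x)²)/(120LEI) = -18·(2·(20/3)·(10-(20/3))·(10-2·(20/3))·((20/3)+2·10)+(20/3)²·(10-(20/3))²)/(120·10·10000) = 7/1350 rad
Load 3 — point force P=11 kN at a=5/2 m (b=L-a=15/2):
  θ_3 = Pa²(L-x)(2bL-(3b+a)(L-x))/(2L³EI)  [x>a] = 11·(5/2)²·(10-(20/3))·(2·(15/2)·10-(3·(15/2)+(5/2))·(10-(20/3)))/(2·10³·10000) = 11/14400 rad
Superposition: θ = Σ θ_i = 34717/5400000 rad ≈ 0.006429 rad

θ(20/3) = 34717/5400000 rad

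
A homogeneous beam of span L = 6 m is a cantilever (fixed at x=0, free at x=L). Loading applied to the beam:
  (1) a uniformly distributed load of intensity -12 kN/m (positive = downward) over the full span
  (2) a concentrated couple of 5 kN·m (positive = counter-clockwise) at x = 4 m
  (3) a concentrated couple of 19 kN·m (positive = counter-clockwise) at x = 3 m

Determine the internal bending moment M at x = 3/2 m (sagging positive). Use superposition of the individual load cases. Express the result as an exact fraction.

M(3/2) = 291/2 kN·m

Load 1 — uniform load w=-12 kN/m over full span:
  M_1 = -w(L-x)²/2 = -(-12)·(6-(3/2))²/2 = 243/2 kN·m
Load 2 — applied couple M₀=5 kN·m at a=4 m (b=L-a=2):
  M_2 = M₀  [x≤a] = 5 = 5 kN·m
Load 3 — applied couple M₀=19 kN·m at a=3 m (b=L-a=3):
  M_3 = M₀  [x≤a] = 19 = 19 kN·m
Superposition: M = Σ M_i = 291/2 kN·m ≈ 145.500000 kN·m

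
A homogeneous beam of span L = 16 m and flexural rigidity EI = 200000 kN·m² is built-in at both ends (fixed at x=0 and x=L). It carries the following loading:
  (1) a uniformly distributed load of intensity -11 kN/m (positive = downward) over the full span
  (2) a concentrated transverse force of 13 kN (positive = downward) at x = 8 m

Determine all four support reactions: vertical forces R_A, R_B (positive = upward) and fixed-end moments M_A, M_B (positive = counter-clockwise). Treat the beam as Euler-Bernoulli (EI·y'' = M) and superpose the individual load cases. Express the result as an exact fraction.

Load 1 — uniform load w=-11 kN/m over full span:
  R_A = wL/2 = (-11)·16/2 = -88 kN
  M_A = wL²/12 = (-11)·16²/12 = -704/3 kN·m
  R_B = wL/2 = (-11)·16/2 = -88 kN
  M_B = -wL²/12 = -(-11)·16²/12 = 704/3 kN·m
Load 2 — point force P=13 kN at a=8 m (b=L-a=8):
  R_A = Pb²(3a+b)/L³ = 13·8²·(3·8+8)/16³ = 13/2 kN
  M_A = Pab²/L² = 13·8·8²/16² = 26 kN·m
  R_B = Pa²(a+3b)/L³ = 13·8²·(8+3·8)/16³ = 13/2 kN
  M_B = -Pa²b/L² = -13·8²·8/16² = -26 kN·m
Superposition: R_A = -163/2 kN, M_A = -626/3 kN·m, R_B = -163/2 kN, M_B = 626/3 kN·m

R_A = -163/2 kN, M_A = -626/3 kN·m, R_B = -163/2 kN, M_B = 626/3 kN·m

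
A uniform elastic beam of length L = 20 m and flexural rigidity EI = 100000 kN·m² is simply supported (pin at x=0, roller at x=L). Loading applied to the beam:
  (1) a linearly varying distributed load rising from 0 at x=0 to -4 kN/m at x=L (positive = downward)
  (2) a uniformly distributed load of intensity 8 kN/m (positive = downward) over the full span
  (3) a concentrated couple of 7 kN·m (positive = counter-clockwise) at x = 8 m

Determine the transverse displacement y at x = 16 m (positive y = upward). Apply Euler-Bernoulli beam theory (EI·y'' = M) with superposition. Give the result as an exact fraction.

y(16) = -16999/234375 m

Load 1 — triangular load w₀=-4 kN/m (0→w₀ over full span):
  y_1 = -w₀x(7L⁴-10L²x²+3x⁴)/(360LEI) = -(-4)·16·(7·20⁴-10·20²·16²+3·16⁴)/(360·20·100000) = 2032/78125 m
Load 2 — uniform load w=8 kN/m over full span:
  y_2 = -wx(L³-2Lx²+x³)/(24EI) = -8·16·(20³-2·20·16²+16³)/(24·100000) = -928/9375 m
Load 3 — applied couple M₀=7 kN·m at a=8 m (b=L-a=12):
  y_3 = (M₀x³/(6L)-M₀(x-a)²/2+C₁x)/EI  [x>a] with C₁=M₀(3b²-L²)/(6L)=28/15 = (7·16³/(6·20)-7·(16-8)²/2+(28/15)·16)/100000 = 7/15625 m
Superposition: y = Σ y_i = -16999/234375 m ≈ -0.072529 m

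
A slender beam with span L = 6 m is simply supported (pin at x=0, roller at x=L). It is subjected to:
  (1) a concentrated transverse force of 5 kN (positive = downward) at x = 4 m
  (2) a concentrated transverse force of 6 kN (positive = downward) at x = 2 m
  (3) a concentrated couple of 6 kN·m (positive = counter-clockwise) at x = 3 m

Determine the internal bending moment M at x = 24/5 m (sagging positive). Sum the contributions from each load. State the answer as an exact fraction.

Load 1 — point force P=5 kN at a=4 m (b=L-a=2):
  M_1 = Pa(L-x)/L  [x>a] = 5·4·(6-(24/5))/6 = 4 kN·m
Load 2 — point force P=6 kN at a=2 m (b=L-a=4):
  M_2 = Pa(L-x)/L  [x>a] = 6·2·(6-(24/5))/6 = 12/5 kN·m
Load 3 — applied couple M₀=6 kN·m at a=3 m (b=L-a=3):
  M_3 = M₀x/L - M₀  [x>a] = 6·(24/5)/6 - 6 = -6/5 kN·m
Superposition: M = Σ M_i = 26/5 kN·m ≈ 5.200000 kN·m

M(24/5) = 26/5 kN·m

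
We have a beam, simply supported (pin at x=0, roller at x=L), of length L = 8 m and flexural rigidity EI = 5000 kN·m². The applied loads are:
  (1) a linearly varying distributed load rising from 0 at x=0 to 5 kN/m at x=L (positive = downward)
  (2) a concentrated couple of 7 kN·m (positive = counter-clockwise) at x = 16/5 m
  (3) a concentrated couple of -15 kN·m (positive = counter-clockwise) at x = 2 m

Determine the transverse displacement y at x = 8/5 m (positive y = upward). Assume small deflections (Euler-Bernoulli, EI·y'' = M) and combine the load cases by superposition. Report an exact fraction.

y(8/5) = -452981/23437500 m

Load 1 — triangular load w₀=5 kN/m (0→w₀ over full span):
  y_1 = -w₀x(7L⁴-10L²x²+3x⁴)/(360LEI) = -5·(8/5)·(7·8⁴-10·8²·(8/5)²+3·(8/5)⁴)/(360·8·5000) = -88064/5859375 m
Load 2 — applied couple M₀=7 kN·m at a=16/5 m (b=L-a=24/5):
  y_2 = (M₀x³/(6L)+C₁x)/EI  [x≤a] with C₁=M₀(3b²-L²)/(6L)=56/75 = (7·(8/5)³/(6·8)+(56/75)·(8/5))/5000 = 28/78125 m
Load 3 — applied couple M₀=-15 kN·m at a=2 m (b=L-a=6):
  y_3 = (M₀x³/(6L)+C₁x)/EI  [x≤a] with C₁=M₀(3b²-L²)/(6L)=-55/4 = ((-15)·(8/5)³/(6·8)+(-55/4)·(8/5))/5000 = -291/62500 m
Superposition: y = Σ y_i = -452981/23437500 m ≈ -0.019327 m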